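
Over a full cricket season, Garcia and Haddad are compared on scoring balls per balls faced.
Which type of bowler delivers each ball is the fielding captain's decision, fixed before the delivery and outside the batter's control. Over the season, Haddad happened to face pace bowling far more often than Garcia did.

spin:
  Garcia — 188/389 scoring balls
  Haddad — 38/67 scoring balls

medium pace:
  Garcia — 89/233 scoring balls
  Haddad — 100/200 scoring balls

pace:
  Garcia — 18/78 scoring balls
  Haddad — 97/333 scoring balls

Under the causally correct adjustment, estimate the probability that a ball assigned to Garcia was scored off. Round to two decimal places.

Bowling type differs across players for reasons unrelated to any effect of the player itself, and it separately predicts the outcome — a classic confounder. We must compare within bowling type levels.
Standardising Garcia to the population bowling type mix: 0.351·188/389 + 0.333·89/233 + 0.316·18/78 = 0.370.

0.37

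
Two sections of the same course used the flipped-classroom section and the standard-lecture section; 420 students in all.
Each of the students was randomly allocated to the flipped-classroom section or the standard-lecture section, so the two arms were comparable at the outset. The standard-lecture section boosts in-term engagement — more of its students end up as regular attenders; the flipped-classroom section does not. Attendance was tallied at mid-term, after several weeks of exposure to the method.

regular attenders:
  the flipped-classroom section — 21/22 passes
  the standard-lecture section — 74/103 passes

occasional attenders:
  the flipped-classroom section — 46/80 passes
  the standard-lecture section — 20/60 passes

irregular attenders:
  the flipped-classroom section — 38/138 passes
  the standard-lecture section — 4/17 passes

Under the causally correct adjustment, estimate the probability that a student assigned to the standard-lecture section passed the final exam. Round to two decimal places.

The mid-term attendance-specific comparison favours the flipped-classroom section throughout, but the pooled figures favour the standard-lecture section. The question is whether to condition on mid-term attendance.
Stratifying would compare teaching methods among students the teaching methods themselves sorted into mid-term attendance groups — a form of selection on an intermediate. The unconditioned pooled rates give the total causal effect.
So P(outcome | do(the standard-lecture section)) is just the pooled rate for the standard-lecture section: 98/180 = 0.544.

0.54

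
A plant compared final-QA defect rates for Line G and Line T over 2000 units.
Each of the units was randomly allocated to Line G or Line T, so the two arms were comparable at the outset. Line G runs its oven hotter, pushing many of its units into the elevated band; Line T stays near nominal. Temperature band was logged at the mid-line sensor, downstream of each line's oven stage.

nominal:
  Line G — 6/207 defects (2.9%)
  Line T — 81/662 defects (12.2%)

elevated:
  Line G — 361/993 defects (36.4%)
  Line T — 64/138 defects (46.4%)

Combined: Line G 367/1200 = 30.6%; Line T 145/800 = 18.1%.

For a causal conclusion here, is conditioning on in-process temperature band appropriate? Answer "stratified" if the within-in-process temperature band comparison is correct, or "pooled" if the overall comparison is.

Stratifying would compare lines among units the lines themselves sorted into in-process temperature band groups — a form of selection on an intermediate. The unconditioned pooled rates give the total causal effect.
Pooled: Line G 30.6% vs Line T 18.1%; Line T is lower overall.

pooled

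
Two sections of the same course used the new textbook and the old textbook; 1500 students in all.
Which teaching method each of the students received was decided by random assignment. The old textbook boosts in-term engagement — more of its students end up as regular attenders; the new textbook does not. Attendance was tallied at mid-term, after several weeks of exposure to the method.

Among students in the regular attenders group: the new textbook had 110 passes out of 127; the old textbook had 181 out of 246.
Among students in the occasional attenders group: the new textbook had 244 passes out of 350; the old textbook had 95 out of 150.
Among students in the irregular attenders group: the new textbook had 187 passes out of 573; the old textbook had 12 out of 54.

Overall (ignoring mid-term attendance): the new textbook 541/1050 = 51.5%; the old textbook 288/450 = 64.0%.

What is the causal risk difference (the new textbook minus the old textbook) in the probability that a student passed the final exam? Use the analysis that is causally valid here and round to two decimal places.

-0.12

The mid-term attendance-specific comparison favours the new textbook throughout, but the pooled figures favour the old textbook. The question is whether to condition on mid-term attendance.
Mid-term attendance lies on the pathway teaching method → mid-term attendance → outcome, so adjusting for it blocks the indirect effect. For the total causal effect of teaching method, use the unadjusted pooled rates.
The causal difference is the pooled difference: 0.515 − 0.640 = -0.125.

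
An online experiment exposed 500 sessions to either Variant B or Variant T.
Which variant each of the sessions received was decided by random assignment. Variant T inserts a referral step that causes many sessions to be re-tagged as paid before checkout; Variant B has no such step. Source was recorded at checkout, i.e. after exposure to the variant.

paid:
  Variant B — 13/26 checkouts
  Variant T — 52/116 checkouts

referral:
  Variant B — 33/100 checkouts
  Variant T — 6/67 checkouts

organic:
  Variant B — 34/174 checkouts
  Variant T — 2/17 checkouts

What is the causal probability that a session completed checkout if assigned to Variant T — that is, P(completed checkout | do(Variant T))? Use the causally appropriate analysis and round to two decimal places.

Within every traffic source level Variant B has the higher rate, yet pooled Variant T does — Simpson's reversal.
The distribution of traffic source is itself part of what the variant does — it is an intermediate outcome. Holding it fixed would remove that part of the effect; the total effect is the pooled difference.
So P(outcome | do(Variant T)) is just the pooled rate for Variant T: 60/200 = 0.300.

0.30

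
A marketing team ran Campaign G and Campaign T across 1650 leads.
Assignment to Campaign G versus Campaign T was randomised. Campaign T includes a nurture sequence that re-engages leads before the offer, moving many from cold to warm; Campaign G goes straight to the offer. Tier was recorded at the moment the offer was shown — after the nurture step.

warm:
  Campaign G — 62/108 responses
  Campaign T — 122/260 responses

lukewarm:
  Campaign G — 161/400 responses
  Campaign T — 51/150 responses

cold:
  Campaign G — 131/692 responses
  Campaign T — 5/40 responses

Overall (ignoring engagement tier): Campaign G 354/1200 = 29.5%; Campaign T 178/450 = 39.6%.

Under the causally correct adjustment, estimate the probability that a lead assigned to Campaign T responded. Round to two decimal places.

0.40

The stratified and pooled comparisons disagree (Campaign G wins within each engagement tier; Campaign T wins overall), so the answer turns on the causal role of engagement tier.
The distribution of engagement tier is itself part of what the campaign does — it is an intermediate outcome. Holding it fixed would remove that part of the effect; the total effect is the pooled difference.
So P(outcome | do(Campaign T)) is just the pooled rate for Campaign T: 178/450 = 0.396.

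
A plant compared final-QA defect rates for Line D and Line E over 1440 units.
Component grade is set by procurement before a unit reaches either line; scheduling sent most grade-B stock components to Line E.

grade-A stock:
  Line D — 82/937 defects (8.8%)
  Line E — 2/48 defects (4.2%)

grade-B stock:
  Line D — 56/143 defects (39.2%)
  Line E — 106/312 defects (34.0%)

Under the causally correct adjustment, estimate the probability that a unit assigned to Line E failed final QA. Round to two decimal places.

The component grade-specific comparison favours Line E throughout, but the pooled figures favour Line D. The question is whether to condition on component grade.
Nothing the line does changes component grade; the imbalance is an allocation artefact. With component grade also predicting the outcome, the pooled figure is confounded, and the within-stratum comparison is the causal one.
Standardising Line E to the population component grade mix: 0.684·2/48 + 0.316·106/312 = 0.136.

0.14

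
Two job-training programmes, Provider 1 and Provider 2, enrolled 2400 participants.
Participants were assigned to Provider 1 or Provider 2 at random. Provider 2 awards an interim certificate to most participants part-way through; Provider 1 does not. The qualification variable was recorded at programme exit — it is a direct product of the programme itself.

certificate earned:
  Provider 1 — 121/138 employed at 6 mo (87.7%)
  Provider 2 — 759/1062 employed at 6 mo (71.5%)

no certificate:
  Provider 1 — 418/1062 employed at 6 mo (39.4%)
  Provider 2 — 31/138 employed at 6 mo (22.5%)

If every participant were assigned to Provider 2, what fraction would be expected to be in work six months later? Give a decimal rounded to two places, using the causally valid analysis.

The qualification attained during the programme-specific comparison favours Provider 1 throughout, but the pooled figures favour Provider 2. The question is whether to condition on qualification attained during the programme.
Qualification attained during the programme lies on the pathway programme → qualification attained during the programme → outcome, so adjusting for it blocks the indirect effect. For the total causal effect of programme, use the unadjusted pooled rates.
So P(outcome | do(Provider 2)) is just the pooled rate for Provider 2: 790/1200 = 0.658.

0.66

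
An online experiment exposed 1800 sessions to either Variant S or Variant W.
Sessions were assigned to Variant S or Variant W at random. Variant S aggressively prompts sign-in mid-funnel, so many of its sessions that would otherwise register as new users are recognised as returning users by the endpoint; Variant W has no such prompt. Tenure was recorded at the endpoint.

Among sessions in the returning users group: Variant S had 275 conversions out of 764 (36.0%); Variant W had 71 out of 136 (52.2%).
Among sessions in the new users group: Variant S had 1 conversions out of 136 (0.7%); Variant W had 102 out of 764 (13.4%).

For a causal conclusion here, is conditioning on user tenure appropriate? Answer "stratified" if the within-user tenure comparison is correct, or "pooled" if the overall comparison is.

pooled

User tenure here is a post-treatment variable shaped by the variant; conditioning on it would introduce bias rather than remove it. The overall comparison is the causal one.
Pooled: Variant S 30.7% vs Variant W 19.2%; Variant S is higher overall.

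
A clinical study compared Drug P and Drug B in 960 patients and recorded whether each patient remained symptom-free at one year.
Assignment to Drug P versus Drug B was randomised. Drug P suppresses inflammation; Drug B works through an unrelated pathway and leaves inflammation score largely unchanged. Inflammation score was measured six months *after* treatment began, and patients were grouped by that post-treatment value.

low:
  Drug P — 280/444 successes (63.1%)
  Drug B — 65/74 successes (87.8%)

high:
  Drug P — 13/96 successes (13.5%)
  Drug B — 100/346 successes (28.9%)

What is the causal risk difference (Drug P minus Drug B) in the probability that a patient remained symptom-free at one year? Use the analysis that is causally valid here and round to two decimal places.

Drug B is higher inside every inflammation score stratum but Drug P is higher in aggregate. Whether to stratify depends on how inflammation score relates to the drug.
Inflammation score here is a post-treatment variable shaped by the drug; conditioning on it would introduce bias rather than remove it. The overall comparison is the causal one.
The causal difference is the pooled difference: 0.543 − 0.393 = +0.150.

+0.15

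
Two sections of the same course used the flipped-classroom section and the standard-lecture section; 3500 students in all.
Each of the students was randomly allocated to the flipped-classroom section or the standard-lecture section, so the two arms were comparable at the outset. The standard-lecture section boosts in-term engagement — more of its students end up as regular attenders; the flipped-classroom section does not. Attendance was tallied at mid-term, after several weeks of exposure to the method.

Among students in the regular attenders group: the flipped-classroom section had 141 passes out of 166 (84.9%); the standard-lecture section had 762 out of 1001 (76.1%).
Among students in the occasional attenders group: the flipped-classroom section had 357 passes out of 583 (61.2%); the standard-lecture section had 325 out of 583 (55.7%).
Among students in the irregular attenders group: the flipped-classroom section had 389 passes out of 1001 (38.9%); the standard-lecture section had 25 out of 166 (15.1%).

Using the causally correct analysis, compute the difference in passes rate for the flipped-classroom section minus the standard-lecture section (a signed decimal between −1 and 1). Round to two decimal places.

-0.13

the flipped-classroom section is higher inside every mid-term attendance stratum but the standard-lecture section is higher in aggregate. Whether to stratify depends on how mid-term attendance relates to the teaching method.
Mid-term attendance is recorded after the teaching method and is itself shifted by it — it sits on the causal path from teaching method to outcome. Conditioning on a mediator would strip out part of the effect we want; the pooled comparison gives the total causal effect.
The causal difference is the pooled difference: 0.507 − 0.635 = -0.129.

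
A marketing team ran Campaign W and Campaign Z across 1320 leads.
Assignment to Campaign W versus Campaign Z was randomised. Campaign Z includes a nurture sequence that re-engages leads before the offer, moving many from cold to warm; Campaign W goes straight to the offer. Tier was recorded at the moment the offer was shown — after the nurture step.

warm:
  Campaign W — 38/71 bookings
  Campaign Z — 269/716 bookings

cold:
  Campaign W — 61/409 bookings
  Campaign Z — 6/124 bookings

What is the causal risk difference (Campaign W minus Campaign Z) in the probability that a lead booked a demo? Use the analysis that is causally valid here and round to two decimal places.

-0.12

Because the campaign influences engagement tier, engagement tier is a post-treatment mediator, not a confounder. Stratifying on it would bias the estimate; the causal effect is the crude pooled difference.
The causal difference is the pooled difference: 0.206 − 0.327 = -0.121.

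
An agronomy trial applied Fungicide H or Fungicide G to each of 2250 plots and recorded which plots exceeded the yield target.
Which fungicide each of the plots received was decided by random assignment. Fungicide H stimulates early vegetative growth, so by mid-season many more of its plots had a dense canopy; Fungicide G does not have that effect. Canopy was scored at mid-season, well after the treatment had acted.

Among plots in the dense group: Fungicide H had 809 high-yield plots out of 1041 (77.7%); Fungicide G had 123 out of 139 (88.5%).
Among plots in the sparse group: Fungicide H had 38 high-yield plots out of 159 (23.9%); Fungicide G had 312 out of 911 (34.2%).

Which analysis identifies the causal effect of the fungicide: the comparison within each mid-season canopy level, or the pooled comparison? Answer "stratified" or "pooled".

pooled

The mid-season canopy-specific comparison favours Fungicide G throughout, but the pooled figures favour Fungicide H. The question is whether to condition on mid-season canopy.
Stratifying would compare fungicides among plots the fungicides themselves sorted into mid-season canopy groups — a form of selection on an intermediate. The unconditioned pooled rates give the total causal effect.
Pooled: Fungicide H 70.6% vs Fungicide G 41.4%; Fungicide H is higher overall.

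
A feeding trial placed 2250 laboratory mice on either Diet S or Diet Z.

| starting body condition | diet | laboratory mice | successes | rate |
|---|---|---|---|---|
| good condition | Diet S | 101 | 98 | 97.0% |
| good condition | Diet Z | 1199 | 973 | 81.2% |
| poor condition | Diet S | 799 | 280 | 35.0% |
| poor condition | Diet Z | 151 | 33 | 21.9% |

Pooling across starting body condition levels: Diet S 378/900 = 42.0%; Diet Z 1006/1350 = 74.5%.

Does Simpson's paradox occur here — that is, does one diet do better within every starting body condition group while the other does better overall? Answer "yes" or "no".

yes

Within each starting body condition level (good condition 97.0% vs 81.2%; poor condition 35.0% vs 21.9%), Diet S has the higher rate every time. Pooled: 42.0% vs 74.5% — Diet Z has the higher rate overall. The two comparisons disagree.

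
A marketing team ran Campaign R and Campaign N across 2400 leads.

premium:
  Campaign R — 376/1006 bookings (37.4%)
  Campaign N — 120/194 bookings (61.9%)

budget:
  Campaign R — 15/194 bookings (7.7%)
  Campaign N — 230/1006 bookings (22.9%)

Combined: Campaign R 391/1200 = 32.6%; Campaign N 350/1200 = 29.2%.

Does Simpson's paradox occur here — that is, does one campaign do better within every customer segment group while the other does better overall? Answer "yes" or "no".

Within each customer segment level (premium 37.4% vs 61.9%; budget 7.7% vs 22.9%), Campaign N has the higher rate every time. Pooled: 32.6% vs 29.2% — Campaign R has the higher rate overall. The two comparisons disagree.

yes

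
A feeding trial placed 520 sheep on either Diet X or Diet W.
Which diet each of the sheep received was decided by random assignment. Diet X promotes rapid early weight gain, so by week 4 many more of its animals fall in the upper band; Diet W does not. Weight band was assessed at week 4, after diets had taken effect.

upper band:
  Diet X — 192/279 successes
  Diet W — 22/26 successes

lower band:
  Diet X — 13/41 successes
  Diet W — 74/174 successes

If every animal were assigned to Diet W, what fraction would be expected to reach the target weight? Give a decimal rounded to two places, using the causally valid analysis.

Stratifying would compare diets among sheep the diets themselves sorted into week-4 weight band groups — a form of selection on an intermediate. The unconditioned pooled rates give the total causal effect.
So P(outcome | do(Diet W)) is just the pooled rate for Diet W: 96/200 = 0.480.

0.48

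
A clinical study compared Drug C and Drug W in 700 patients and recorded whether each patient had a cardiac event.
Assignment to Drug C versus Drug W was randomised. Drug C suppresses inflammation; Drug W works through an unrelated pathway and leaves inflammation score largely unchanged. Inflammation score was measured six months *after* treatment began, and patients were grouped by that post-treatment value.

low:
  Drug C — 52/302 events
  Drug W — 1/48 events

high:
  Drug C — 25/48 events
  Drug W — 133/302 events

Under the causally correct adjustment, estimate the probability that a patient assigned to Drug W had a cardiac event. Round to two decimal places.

0.38

Inflammation score lies on the pathway drug → inflammation score → outcome, so adjusting for it blocks the indirect effect. For the total causal effect of drug, use the unadjusted pooled rates.
So P(outcome | do(Drug W)) is just the pooled rate for Drug W: 134/350 = 0.383.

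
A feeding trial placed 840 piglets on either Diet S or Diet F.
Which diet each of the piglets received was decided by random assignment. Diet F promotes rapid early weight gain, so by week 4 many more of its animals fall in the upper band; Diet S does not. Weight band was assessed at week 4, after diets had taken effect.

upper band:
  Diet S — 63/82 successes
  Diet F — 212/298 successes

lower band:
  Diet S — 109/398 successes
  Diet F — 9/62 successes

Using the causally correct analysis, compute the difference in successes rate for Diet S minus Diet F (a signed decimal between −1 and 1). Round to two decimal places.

-0.26

The distribution of week-4 weight band is itself part of what the diet does — it is an intermediate outcome. Holding it fixed would remove that part of the effect; the total effect is the pooled difference.
The causal difference is the pooled difference: 0.358 − 0.614 = -0.256.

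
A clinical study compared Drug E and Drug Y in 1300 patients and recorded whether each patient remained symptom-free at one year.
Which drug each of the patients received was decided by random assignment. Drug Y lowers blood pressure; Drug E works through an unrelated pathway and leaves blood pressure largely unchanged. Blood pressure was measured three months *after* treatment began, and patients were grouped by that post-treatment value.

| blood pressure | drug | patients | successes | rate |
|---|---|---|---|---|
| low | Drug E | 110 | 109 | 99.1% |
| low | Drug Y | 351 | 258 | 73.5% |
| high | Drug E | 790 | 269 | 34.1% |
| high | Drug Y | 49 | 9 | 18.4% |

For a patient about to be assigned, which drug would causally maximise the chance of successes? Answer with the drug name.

Drug E is higher inside every blood pressure stratum but Drug Y is higher in aggregate. Whether to stratify depends on how blood pressure relates to the drug.
Stratifying would compare drugs among patients the drugs themselves sorted into blood pressure groups — a form of selection on an intermediate. The unconditioned pooled rates give the total causal effect.
Pooled: Drug E 42.0% vs Drug Y 66.8%; Drug Y is higher overall.

Drug Y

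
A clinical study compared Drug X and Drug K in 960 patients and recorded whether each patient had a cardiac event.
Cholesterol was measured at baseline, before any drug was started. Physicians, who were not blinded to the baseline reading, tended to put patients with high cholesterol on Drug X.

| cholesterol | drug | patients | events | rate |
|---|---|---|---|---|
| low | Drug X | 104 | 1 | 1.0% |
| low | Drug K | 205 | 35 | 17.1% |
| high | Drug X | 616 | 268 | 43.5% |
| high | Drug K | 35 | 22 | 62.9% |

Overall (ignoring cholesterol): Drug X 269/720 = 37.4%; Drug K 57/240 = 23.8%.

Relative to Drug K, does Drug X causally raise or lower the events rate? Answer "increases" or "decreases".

decreases

Cholesterol is set before the drug has any effect — it is not caused by the drug — and it independently drives the outcome. That makes it a confounder, so the causal comparison is within cholesterol levels.
Within each level — low: 1.0% vs 17.1%; high: 43.5% vs 62.9% — Drug X is lower every time.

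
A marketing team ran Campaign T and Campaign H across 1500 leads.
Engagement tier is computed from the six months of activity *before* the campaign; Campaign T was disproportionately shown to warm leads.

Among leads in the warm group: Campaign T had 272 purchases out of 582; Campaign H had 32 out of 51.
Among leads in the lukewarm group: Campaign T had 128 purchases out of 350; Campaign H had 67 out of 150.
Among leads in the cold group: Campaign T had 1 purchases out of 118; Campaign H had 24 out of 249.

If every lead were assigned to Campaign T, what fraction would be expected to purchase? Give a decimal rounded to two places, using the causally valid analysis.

0.32

Here engagement tier is a common cause — it drives both which campaign a case falls under and the outcome. The crude comparison mixes populations; the stratum-specific rates are the causally relevant ones.
Standardising Campaign T to the population engagement tier mix: 0.422·272/582 + 0.333·128/350 + 0.245·1/118 = 0.321.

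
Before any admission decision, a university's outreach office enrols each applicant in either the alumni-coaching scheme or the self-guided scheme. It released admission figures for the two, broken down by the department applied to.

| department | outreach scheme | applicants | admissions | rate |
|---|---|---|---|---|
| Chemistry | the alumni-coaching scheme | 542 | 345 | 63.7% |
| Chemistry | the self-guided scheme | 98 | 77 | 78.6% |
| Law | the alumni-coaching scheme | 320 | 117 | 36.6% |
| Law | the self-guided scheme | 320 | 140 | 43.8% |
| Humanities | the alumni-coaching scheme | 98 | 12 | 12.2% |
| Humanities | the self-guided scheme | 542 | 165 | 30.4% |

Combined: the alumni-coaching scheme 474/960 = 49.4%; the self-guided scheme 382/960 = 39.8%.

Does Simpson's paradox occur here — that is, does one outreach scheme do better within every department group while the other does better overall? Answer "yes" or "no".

yes

Within each department level (Chemistry 63.7% vs 78.6%; Law 36.6% vs 43.8%; Humanities 12.2% vs 30.4%), the self-guided scheme has the higher rate every time. Pooled: 49.4% vs 39.8% — the alumni-coaching scheme has the higher rate overall. The two comparisons disagree.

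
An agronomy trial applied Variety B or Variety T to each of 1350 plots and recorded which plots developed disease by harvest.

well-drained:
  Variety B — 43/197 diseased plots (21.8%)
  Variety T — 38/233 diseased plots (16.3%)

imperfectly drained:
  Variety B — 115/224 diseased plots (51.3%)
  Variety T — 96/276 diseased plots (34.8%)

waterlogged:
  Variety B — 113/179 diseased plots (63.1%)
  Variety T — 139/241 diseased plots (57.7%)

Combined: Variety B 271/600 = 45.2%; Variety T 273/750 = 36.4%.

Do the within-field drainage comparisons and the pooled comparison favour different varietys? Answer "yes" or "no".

no

Within each field drainage level (well-drained 21.8% vs 16.3%; imperfectly drained 51.3% vs 34.8%; waterlogged 63.1% vs 57.7%), Variety T has the lower rate every time. Pooled: 45.2% vs 36.4% — Variety T has the lower rate overall. They agree.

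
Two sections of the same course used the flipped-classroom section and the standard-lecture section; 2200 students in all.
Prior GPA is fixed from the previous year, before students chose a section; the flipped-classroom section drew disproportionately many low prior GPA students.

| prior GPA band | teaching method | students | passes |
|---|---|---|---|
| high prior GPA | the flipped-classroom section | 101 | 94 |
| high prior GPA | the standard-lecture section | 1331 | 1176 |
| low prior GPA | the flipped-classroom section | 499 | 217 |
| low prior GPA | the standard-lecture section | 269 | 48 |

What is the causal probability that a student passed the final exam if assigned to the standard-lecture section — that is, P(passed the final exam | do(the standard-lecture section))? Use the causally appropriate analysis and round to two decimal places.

0.64

the flipped-classroom section is higher inside every prior GPA band stratum but the standard-lecture section is higher in aggregate. Whether to stratify depends on how prior GPA band relates to the teaching method.
Prior GPA band differs across teaching methods for reasons unrelated to any effect of the teaching method itself, and it separately predicts the outcome — a classic confounder. We must compare within prior GPA band levels.
Standardising the standard-lecture section to the population prior GPA band mix: 0.651·1176/1331 + 0.349·48/269 = 0.637.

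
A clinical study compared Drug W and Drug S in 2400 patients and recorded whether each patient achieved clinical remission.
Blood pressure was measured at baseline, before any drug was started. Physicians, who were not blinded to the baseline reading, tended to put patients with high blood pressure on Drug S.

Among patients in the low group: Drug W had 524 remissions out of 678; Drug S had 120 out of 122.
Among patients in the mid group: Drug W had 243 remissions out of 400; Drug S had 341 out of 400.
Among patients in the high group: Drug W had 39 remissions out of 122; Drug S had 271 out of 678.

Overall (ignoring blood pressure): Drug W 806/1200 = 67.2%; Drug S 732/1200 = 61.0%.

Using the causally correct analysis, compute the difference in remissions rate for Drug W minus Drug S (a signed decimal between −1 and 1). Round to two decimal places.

-0.18

The blood pressure-specific comparison favours Drug S throughout, but the pooled figures favour Drug W. The question is whether to condition on blood pressure.
Blood pressure differs across drugs for reasons unrelated to any effect of the drug itself, and it separately predicts the outcome — a classic confounder. We must compare within blood pressure levels.
Adjusting over the population distribution of blood pressure: 0.333·(0.773−0.984) + 0.333·(0.608−0.853) + 0.333·(0.320−0.400) = -0.179.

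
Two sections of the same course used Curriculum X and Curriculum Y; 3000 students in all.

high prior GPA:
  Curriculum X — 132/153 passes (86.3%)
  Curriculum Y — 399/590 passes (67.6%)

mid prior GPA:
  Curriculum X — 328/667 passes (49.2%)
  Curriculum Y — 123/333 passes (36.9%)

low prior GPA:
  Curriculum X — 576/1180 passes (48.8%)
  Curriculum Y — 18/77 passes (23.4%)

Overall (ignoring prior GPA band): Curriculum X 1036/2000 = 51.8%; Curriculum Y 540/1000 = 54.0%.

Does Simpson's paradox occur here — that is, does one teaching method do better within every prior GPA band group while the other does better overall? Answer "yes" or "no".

yes

Within each prior GPA band level (high prior GPA 86.3% vs 67.6%; mid prior GPA 49.2% vs 36.9%; low prior GPA 48.8% vs 23.4%), Curriculum X has the higher rate every time. Pooled: 51.8% vs 54.0% — Curriculum Y has the higher rate overall. The two comparisons disagree.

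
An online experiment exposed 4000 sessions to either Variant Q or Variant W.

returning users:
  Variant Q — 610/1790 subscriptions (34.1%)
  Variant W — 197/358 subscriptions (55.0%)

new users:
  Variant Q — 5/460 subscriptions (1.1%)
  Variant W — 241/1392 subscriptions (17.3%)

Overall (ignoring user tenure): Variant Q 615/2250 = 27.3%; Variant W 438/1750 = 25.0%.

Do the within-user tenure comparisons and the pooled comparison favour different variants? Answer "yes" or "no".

yes

Within each user tenure level (returning users 34.1% vs 55.0%; new users 1.1% vs 17.3%), Variant W has the higher rate every time. Pooled: 27.3% vs 25.0% — Variant Q has the higher rate overall. The two comparisons disagree.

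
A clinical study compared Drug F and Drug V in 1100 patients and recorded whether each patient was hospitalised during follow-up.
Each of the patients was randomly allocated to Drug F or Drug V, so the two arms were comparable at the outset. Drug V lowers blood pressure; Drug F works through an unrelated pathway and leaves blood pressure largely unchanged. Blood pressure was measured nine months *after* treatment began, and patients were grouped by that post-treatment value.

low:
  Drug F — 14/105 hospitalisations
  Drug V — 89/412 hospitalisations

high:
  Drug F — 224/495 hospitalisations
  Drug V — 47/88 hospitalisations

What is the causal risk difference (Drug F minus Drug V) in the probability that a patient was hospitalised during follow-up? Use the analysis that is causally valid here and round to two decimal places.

The blood pressure-specific comparison favours Drug F throughout, but the pooled figures favour Drug V. The question is whether to condition on blood pressure.
Because the drug influences blood pressure, blood pressure is a post-treatment mediator, not a confounder. Stratifying on it would bias the estimate; the causal effect is the crude pooled difference.
The causal difference is the pooled difference: 0.397 − 0.272 = +0.125.

+0.12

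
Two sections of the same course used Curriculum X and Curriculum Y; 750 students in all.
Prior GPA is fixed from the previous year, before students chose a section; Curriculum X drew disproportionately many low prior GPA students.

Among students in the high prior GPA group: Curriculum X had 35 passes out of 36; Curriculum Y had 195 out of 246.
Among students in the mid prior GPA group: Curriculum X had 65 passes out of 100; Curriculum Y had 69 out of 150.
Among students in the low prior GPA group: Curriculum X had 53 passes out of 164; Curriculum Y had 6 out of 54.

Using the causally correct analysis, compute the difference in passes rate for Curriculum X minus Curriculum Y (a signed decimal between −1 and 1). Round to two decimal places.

Nothing the teaching method does changes prior GPA band; the imbalance is an allocation artefact. With prior GPA band also predicting the outcome, the pooled figure is confounded, and the within-stratum comparison is the causal one.
Adjusting over the population distribution of prior GPA band: 0.376·(0.972−0.793) + 0.333·(0.650−0.460) + 0.291·(0.323−0.111) = +0.192.

+0.19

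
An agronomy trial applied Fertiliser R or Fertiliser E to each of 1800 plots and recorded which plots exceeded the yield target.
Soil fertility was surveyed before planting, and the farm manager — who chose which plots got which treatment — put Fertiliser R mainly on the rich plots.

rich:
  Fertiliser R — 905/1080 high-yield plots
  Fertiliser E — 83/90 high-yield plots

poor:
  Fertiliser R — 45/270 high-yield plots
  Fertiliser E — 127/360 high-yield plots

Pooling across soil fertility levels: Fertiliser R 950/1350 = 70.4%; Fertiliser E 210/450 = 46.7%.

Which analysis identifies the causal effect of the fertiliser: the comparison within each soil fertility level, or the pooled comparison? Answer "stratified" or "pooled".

Fertiliser E is higher inside every soil fertility stratum but Fertiliser R is higher in aggregate. Whether to stratify depends on how soil fertility relates to the fertiliser.
Since soil fertility is a pre-existing factor (not a product of the fertiliser) and it affects the outcome on its own, it is a confounder. The stratified rates, not the pooled rate, identify the causal effect.
Within each level — rich: 83.8% vs 92.2%; poor: 16.7% vs 35.3% — Fertiliser E is higher every time.

stratified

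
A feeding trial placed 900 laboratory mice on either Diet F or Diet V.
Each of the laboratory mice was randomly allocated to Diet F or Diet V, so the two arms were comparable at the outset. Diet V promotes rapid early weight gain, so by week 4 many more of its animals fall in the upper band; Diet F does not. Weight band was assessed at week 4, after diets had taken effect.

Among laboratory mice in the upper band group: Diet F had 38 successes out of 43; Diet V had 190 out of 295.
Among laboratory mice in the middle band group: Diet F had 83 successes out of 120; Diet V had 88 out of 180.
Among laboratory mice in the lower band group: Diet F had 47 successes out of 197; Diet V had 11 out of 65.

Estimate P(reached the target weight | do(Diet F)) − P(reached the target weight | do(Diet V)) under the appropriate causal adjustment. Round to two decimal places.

Week-4 weight band is downstream of the diet. One should not condition on a consequence of treatment, so the overall rates are the right comparison.
The causal difference is the pooled difference: 0.467 − 0.535 = -0.069.

-0.07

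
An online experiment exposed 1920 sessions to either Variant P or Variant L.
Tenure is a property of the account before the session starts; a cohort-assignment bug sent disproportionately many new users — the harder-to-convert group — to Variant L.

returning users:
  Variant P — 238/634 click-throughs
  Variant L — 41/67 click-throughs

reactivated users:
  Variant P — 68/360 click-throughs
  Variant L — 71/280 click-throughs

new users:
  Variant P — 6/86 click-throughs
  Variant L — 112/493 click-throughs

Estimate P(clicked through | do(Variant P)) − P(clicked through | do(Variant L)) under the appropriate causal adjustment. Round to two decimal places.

-0.16

Since user tenure is a pre-existing factor (not a product of the variant) and it affects the outcome on its own, it is a confounder. The stratified rates, not the pooled rate, identify the causal effect.
Adjusting over the population distribution of user tenure: 0.365·(0.375−0.612) + 0.333·(0.189−0.254) + 0.302·(0.070−0.227) = -0.155.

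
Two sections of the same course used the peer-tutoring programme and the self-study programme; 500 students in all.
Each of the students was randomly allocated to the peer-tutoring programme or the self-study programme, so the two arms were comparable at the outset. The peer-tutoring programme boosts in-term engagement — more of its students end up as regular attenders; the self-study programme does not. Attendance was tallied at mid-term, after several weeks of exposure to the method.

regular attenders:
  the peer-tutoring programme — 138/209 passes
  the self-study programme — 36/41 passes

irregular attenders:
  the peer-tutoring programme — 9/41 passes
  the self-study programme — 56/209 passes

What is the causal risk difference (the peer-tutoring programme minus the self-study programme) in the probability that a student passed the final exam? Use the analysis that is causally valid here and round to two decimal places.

+0.22

Mid-term attendance lies on the pathway teaching method → mid-term attendance → outcome, so adjusting for it blocks the indirect effect. For the total causal effect of teaching method, use the unadjusted pooled rates.
The causal difference is the pooled difference: 0.588 − 0.368 = +0.220.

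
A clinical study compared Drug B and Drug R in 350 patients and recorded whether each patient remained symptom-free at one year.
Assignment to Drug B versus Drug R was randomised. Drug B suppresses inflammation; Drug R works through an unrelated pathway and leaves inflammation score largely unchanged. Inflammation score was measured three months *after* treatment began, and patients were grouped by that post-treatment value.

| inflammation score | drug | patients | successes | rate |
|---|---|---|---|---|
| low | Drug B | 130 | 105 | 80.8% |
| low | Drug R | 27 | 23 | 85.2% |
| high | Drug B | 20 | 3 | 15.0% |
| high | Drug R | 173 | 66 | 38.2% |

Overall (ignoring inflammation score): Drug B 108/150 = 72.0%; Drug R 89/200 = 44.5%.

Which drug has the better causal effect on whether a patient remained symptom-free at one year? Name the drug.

Drug B

The inflammation score-specific comparison favours Drug R throughout, but the pooled figures favour Drug B. The question is whether to condition on inflammation score.
Because the drug influences inflammation score, inflammation score is a post-treatment mediator, not a confounder. Stratifying on it would bias the estimate; the causal effect is the crude pooled difference.
Pooled: Drug B 72.0% vs Drug R 44.5%; Drug B is higher overall.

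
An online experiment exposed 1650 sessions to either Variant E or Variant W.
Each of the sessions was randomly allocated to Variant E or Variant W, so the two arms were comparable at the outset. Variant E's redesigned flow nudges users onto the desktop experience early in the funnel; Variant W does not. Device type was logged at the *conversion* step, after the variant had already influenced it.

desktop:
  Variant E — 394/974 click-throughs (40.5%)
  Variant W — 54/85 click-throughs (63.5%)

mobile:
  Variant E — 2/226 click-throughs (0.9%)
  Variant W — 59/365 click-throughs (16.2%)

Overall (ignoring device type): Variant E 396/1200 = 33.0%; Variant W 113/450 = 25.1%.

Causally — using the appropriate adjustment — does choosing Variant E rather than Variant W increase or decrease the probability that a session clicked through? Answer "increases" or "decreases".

The device type-specific comparison favours Variant W throughout, but the pooled figures favour Variant E. The question is whether to condition on device type.
The distribution of device type is itself part of what the variant does — it is an intermediate outcome. Holding it fixed would remove that part of the effect; the total effect is the pooled difference.
Pooled: Variant E 33.0% vs Variant W 25.1%; Variant E is higher overall.

increases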